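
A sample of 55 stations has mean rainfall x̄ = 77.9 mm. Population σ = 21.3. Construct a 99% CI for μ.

CI = x̄ ± z*(σ/√n) = 77.9 ± 2.576(21.3/√55) = 77.9 ± 7.4 = (70.5, 85.3)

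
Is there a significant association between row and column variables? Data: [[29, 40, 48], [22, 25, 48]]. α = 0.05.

χ² = 2.163. df = 2, critical = 5.991. Fail to reject H₀. No evidence of dependence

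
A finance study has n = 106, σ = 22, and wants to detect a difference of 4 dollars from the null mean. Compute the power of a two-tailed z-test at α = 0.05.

SE = σ/√n = 22/√106 = 2.137. Non-centrality λ = d/SE = 4/2.137 = 1.872. Power ≈ Φ(λ - z_{α/2}) = Φ(1.872 - 1.96) = Φ(-0.088) = 0.465.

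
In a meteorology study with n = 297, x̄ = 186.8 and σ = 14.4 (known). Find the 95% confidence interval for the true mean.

CI = x̄ ± z*(σ/√n) = 186.8 ± 1.96(14.4/√297) = 186.8 ± 1.64 = (185.16, 188.44)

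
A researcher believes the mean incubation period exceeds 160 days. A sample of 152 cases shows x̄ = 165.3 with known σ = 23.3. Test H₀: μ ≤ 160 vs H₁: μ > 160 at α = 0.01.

z = 2.804. Critical value: 2.33. Reject H₀.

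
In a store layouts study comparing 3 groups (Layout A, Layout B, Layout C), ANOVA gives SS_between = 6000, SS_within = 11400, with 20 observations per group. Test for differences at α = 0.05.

df_between = 2, df_within = 57. F = MS_between/MS_within = 3000.0/200.0 = 15.0. F_crit ≈ 3.159. Reject H₀. At least one mean differs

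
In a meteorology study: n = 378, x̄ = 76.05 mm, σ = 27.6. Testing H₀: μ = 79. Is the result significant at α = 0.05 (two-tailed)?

z = (76.05 - 79)/(27.6/√378) = -2.078. Since |z| > 1.96, significant at α = 0.05.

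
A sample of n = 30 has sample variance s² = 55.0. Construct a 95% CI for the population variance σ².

df = 29. χ²_{0.025} = 45.722, χ²_{0.975} = 16.047. CI for σ² = ((n-1)s²/χ²_{α/2}, (n-1)s²/χ²_{1-α/2}) = (29·55.0/45.722, 29·55.0/16.047) = (34.88, 99.4)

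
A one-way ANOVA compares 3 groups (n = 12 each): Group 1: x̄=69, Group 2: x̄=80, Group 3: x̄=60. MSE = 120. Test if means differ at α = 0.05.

Grand mean = 69.67. SS_between = 2408.0, MS_between = 1204.0. F = 10.033, F_crit ≈ 3.285. Reject H₀.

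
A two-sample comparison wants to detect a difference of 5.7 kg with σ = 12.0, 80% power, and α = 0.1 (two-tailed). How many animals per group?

n per group = 2(z_α/2 + z_β)²σ²/d² = 2×(1.645 + 0.84)²×12.0²/5.7² = 54.7 → n = 55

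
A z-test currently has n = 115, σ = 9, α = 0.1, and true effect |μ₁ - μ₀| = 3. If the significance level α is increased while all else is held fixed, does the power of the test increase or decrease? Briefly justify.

Power increases: a larger α lowers the critical value, so more of the H₁ sampling distribution falls in the rejection region.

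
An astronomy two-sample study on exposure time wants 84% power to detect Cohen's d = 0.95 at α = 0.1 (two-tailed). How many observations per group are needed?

z_{α/2} = 1.645, z_β = Φ⁻¹(0.84) = 0.994. For large effect (d = 0.95): n per group = 2(z_{α/2} + z_β)²/d² = 2(1.645 + 0.994)²/0.95² = 15.4 → 16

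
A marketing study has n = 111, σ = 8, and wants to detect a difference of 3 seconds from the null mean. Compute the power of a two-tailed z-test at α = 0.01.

SE = σ/√n = 8/√111 = 0.759. Non-centrality λ = d/SE = 3/0.759 = 3.951. Power ≈ Φ(λ - z_{α/2}) = Φ(3.951 - 2.576) = Φ(1.375) = 0.915.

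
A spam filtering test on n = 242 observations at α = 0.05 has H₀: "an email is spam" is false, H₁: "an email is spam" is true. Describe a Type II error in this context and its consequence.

Type II error: failing to reject H₀ when it is false — concluding that an email is spam is not supported when in fact it is. Consequence: a spam email lands in the inbox.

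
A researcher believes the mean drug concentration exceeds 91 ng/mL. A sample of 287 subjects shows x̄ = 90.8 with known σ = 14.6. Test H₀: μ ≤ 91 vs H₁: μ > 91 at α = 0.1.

z = -0.232. Critical value: 1.28. Fail to reject H₀.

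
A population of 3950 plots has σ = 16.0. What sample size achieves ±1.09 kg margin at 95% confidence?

Without FPC: n₀ = (1.96×16.0/1.09)² = 827.75. With FPC: n = n₀N/(n₀+N-1) = 684.5 → n = 685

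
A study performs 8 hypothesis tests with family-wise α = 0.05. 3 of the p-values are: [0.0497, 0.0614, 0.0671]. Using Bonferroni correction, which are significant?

Bonferroni α = 0.05/8 = 0.00625. None of the given p-values are significant.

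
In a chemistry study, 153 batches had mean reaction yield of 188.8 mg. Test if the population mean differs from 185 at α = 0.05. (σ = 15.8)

z = (x̄ - μ₀)/(σ/√n) = (188.8 - 185)/(15.8/√153) = 2.975. Critical value: ±1.96. Since |2.975| > 1.96, Reject H₀.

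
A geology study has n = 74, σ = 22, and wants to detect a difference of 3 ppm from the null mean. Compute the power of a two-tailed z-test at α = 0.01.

SE = σ/√n = 22/√74 = 2.557. Non-centrality λ = d/SE = 3/2.557 = 1.173. Power ≈ Φ(λ - z_{α/2}) = Φ(1.173 - 2.576) = Φ(-1.403) = 0.08.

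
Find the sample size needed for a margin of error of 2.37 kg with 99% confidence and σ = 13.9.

n = (z*σ/E)² = (2.576×13.9/2.37)² = 228.3 → n = 229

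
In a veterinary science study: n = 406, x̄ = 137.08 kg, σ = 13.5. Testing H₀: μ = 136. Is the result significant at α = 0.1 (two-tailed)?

z = (137.08 - 136)/(13.5/√406) = 1.612. Since |z| ≤ 1.645, not significant at α = 0.1.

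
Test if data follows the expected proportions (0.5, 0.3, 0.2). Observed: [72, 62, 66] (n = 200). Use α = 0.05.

Expected: [100.0, 60.0, 40.0]. χ² = 24.807. df = 2, critical = 5.991. Reject H₀.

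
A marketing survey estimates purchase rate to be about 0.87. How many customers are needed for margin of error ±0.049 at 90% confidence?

n = z²p(1-p)/E² = 1.645²×0.87×0.13/0.049² = 127.5 → n = 128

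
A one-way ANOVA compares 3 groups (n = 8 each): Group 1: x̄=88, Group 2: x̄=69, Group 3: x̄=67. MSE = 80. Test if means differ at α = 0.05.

Grand mean = 74.67. SS_between = 2149.33, MS_between = 1074.67. F = 13.433, F_crit ≈ 3.467. Reject H₀.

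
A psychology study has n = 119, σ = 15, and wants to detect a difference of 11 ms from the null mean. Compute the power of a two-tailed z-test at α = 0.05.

SE = σ/√n = 15/√119 = 1.375. Non-centrality λ = d/SE = 11/1.375 = 8.0. Power ≈ Φ(λ - z_{α/2}) = Φ(8.0 - 1.96) = Φ(6.04) = 1.0.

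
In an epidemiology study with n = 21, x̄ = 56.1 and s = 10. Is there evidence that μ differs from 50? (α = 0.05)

t = (x̄ - μ₀)/(s/√n) = (56.1 - 50)/(10/√21) = 2.795. df = 20, critical t = ±2.086. Reject H₀.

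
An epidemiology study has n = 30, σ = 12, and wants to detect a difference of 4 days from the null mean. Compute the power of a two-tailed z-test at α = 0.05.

SE = σ/√n = 12/√30 = 2.191. Non-centrality λ = d/SE = 4/2.191 = 1.826. Power ≈ Φ(λ - z_{α/2}) = Φ(1.826 - 1.96) = Φ(-0.134) = 0.447.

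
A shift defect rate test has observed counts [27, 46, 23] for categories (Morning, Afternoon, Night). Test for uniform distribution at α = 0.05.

Expected = 32 each. χ² = Σ(O-E)²/E = 9.438. df = 2, critical value = 5.991. Reject H₀.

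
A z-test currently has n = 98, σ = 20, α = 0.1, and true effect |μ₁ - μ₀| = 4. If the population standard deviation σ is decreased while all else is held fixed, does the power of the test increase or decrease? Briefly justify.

Power increases: a smaller σ shrinks the standard error σ/√n, moving the sampling distribution under H₁ further from the critical value.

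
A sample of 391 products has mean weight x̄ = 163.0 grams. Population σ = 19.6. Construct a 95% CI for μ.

CI = x̄ ± z*(σ/√n) = 163.0 ± 1.96(19.6/√391) = 163.0 ± 1.94 = (161.06, 164.94)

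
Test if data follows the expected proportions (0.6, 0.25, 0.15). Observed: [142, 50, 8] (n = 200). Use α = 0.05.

Expected: [120.0, 50.0, 30.0]. χ² = 20.167. df = 2, critical = 5.991. Reject H₀.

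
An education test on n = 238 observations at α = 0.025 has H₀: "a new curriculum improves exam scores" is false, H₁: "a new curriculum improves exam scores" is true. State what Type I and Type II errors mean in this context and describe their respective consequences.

Type I (false positive): concluding that a new curriculum improves exam scores when it is not — adopting a curriculum that gives no real benefit — disruption for nothing. Type II (false negative): failing to conclude that a new curriculum improves exam scores when it is — keeping the old curriculum when the new one would have helped students. Which is costlier depends on domain priorities and is a judgement call rather than a statistical fact.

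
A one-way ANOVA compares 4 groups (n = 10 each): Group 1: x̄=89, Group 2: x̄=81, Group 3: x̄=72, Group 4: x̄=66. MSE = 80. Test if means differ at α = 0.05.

Grand mean = 77.0. SS_between = 3060.0, MS_between = 1020.0. F = 12.75, F_crit ≈ 2.866. Reject H₀.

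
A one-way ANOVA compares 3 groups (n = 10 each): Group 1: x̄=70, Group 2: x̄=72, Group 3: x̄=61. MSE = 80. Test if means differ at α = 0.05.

Grand mean = 67.67. SS_between = 686.67, MS_between = 343.33. F = 4.292, F_crit ≈ 3.354. Reject H₀.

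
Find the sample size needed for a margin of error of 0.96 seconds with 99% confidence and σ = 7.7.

n = (z*σ/E)² = (2.576×7.7/0.96)² = 426.9 → n = 427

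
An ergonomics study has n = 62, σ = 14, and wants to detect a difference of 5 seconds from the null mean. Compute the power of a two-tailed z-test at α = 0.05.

SE = σ/√n = 14/√62 = 1.778. Non-centrality λ = d/SE = 5/1.778 = 2.812. Power ≈ Φ(λ - z_{α/2}) = Φ(2.812 - 1.96) = Φ(0.852) = 0.803.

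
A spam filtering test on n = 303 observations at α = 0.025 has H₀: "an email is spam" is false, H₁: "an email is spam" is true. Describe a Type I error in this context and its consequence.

Type I error: rejecting H₀ when it is true — concluding that an email is spam when in fact it is not. Consequence: a legitimate email is sent to the spam folder and the user misses it.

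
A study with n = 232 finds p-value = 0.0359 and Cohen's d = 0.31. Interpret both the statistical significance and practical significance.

Statistically significant (p = 0.0359 < 0.05). Cohen's d = 0.31 indicates a small effect size. Both statistical and practical significance should be considered.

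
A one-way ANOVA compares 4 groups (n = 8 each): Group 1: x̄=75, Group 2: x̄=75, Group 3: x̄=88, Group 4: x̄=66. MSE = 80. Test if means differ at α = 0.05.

Grand mean = 76.0. SS_between = 1968.0, MS_between = 656.0. F = 8.2, F_crit ≈ 2.947. Reject H₀.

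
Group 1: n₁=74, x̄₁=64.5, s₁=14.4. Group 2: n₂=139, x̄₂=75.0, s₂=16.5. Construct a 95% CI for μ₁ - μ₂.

Difference = -10.5. SE = √(14.4²/74 + 16.5²/139) = 2.182. CI = (-14.78, -6.22)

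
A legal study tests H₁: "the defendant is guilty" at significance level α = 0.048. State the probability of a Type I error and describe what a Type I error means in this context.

P(Type I error) = α = 0.048. A Type I error is rejecting H₀ when H₀ is actually true (false positive) — here, concluding that the defendant is guilty when in fact this is not the case. Consequence: convicting an innocent person.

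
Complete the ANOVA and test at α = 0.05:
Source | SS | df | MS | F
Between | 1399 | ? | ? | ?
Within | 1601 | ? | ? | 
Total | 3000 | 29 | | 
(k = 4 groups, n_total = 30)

df_between = 3, df_within = 26. MS_between = 466.33, MS_within = 61.58. F = 7.573, F_crit ≈ 2.975. Reject H₀.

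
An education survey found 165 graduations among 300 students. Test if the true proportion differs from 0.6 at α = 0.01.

p̂ = 0.55, p₀ = 0.6. z = (p̂ - p₀)/√(p₀(1-p₀)/n) = -1.768. Critical: ±2.576. Fail to reject H₀.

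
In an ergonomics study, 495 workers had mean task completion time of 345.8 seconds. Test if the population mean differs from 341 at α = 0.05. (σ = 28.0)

z = (x̄ - μ₀)/(σ/√n) = (345.8 - 341)/(28.0/√495) = 3.814. Critical value: ±1.96. Since |3.814| > 1.96, Reject H₀.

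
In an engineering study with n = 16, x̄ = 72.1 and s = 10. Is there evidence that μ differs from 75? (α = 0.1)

t = (x̄ - μ₀)/(s/√n) = (72.1 - 75)/(10/√16) = -1.16. df = 15, critical t = ±1.753. Fail to reject H₀.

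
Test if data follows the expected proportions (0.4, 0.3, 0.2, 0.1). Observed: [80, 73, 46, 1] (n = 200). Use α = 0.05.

Expected: [80.0, 60.0, 40.0, 20.0]. χ² = 21.767. df = 3, critical = 7.815. Reject H₀.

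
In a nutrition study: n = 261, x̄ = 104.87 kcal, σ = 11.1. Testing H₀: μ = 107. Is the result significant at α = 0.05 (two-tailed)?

z = (104.87 - 107)/(11.1/√261) = -3.1. Since |z| > 1.96, significant at α = 0.05.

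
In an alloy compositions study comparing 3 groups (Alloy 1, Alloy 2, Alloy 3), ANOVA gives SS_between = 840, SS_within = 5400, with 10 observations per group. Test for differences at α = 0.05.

df_between = 2, df_within = 27. F = MS_between/MS_within = 420.0/200.0 = 2.1. F_crit ≈ 3.354. Fail to reject H₀.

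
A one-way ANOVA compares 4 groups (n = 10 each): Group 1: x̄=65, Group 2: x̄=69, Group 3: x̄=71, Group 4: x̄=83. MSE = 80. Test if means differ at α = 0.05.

Grand mean = 72.0. SS_between = 1800.0, MS_between = 600.0. F = 7.5, F_crit ≈ 2.866. Reject H₀.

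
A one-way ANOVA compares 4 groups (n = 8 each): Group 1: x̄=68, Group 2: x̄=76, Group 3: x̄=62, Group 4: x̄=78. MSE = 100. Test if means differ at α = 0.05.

Grand mean = 71.0. SS_between = 1312.0, MS_between = 437.33. F = 4.373, F_crit ≈ 2.947. Reject H₀.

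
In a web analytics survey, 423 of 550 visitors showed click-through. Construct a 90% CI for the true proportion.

p̂ = 0.769. CI = p̂ ± z*√(p̂(1-p̂)/n) = (0.74, 0.799)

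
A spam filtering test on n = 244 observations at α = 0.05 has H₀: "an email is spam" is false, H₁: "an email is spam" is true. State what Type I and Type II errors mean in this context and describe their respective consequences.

Type I (false positive): concluding that an email is spam when it is not — a legitimate email is sent to the spam folder and the user misses it. Type II (false negative): failing to conclude that an email is spam when it is — a spam email lands in the inbox. Which is costlier depends on domain priorities and is a judgement call rather than a statistical fact.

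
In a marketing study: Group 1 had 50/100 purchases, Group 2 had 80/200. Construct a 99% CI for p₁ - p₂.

p̂₁ = 0.5, p̂₂ = 0.4. Difference = 0.1. CI = (-0.057, 0.257)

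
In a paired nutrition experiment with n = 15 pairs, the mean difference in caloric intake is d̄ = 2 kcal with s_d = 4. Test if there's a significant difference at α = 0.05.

t = d̄/(s_d/√n) = 2/(4/√15) = 1.936. df = 14, critical t = ±2.145. Fail to reject H₀.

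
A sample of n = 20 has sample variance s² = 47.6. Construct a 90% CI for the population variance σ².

df = 19. χ²_{0.05} = 30.144, χ²_{0.95} = 10.117. CI for σ² = ((n-1)s²/χ²_{α/2}, (n-1)s²/χ²_{1-α/2}) = (19·47.6/30.144, 19·47.6/10.117) = (30.0, 89.39)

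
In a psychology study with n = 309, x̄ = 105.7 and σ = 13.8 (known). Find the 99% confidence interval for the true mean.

CI = x̄ ± z*(σ/√n) = 105.7 ± 2.576(13.8/√309) = 105.7 ± 2.02 = (103.68, 107.72)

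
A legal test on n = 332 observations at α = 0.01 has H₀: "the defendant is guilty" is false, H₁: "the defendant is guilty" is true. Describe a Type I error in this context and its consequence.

Type I error: rejecting H₀ when it is true — concluding that the defendant is guilty when in fact it is not. Consequence: convicting an innocent person.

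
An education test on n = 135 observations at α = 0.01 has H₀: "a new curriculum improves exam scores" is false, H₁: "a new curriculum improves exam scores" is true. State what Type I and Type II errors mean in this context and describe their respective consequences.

Type I (false positive): concluding that a new curriculum improves exam scores when it is not — adopting a curriculum that gives no real benefit — disruption for nothing. Type II (false negative): failing to conclude that a new curriculum improves exam scores when it is — keeping the old curriculum when the new one would have helped students. Which is costlier depends on domain priorities and is a judgement call rather than a statistical fact.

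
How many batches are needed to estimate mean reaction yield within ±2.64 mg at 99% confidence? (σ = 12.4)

n = (z*σ/E)² = (2.576×12.4/2.64)² = 146.4 → n = 147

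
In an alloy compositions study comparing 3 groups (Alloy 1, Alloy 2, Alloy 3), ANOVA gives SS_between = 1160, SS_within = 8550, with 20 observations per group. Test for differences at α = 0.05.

df_between = 2, df_within = 57. F = MS_between/MS_within = 580.0/150.0 = 3.867. F_crit ≈ 3.159. Reject H₀. At least one mean differs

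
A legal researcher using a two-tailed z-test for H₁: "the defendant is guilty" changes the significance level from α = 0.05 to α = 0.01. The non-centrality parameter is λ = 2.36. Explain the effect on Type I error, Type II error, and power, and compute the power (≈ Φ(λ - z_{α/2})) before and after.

Decreasing α from 0.05 to 0.01:
• Type I error rate decreases (α is the Type I rate by definition).
• Critical value moves from z_{α/2} = 1.96 to 2.576, so power = Φ(λ - z_{α/2}) goes from Φ(2.36 - 1.96) = 0.655 to Φ(2.36 - 2.576) = 0.414.
• Type II error rate β = 1 - power therefore increases (0.345 → 0.586).
Appropriate when false positives are costly — here, convicting an innocent person.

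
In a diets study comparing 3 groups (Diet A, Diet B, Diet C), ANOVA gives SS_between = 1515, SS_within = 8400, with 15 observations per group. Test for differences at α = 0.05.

df_between = 2, df_within = 42. F = MS_between/MS_within = 757.5/200.0 = 3.788. F_crit ≈ 3.22. Reject H₀. At least one mean differs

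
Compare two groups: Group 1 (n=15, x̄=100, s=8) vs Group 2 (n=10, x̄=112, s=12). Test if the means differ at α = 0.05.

Pooled sp = 9.76. t = -3.011, df = 23. Critical t = ±2.069. Reject H₀.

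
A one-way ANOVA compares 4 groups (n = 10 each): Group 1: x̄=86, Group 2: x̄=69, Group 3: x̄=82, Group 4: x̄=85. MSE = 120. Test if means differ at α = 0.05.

Grand mean = 80.5. SS_between = 1850.0, MS_between = 616.67. F = 5.139, F_crit ≈ 2.866. Reject H₀.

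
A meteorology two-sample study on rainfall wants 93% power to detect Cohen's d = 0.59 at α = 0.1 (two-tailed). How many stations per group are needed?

z_{α/2} = 1.645, z_β = Φ⁻¹(0.93) = 1.476. For medium effect (d = 0.59): n per group = 2(z_{α/2} + z_β)²/d² = 2(1.645 + 1.476)²/0.59² = 56.0 → 56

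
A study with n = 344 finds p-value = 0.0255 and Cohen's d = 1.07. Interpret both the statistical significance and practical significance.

Statistically significant (p = 0.0255 < 0.05). Cohen's d = 1.07 indicates a large effect size. Both statistical and practical significance should be considered.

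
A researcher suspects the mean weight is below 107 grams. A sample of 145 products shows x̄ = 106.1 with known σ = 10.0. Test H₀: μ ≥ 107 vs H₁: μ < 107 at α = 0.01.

z = -1.084. Critical value: -2.33. Fail to reject H₀.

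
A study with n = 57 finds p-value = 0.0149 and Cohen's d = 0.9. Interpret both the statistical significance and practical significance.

Statistically significant (p = 0.0149 < 0.05). Cohen's d = 0.9 indicates a large effect size. Both statistical and practical significance should be considered.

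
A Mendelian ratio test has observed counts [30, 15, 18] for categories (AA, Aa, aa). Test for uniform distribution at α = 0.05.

Expected = 21 each. χ² = Σ(O-E)²/E = 6.0. df = 2, critical value = 5.991. Reject H₀.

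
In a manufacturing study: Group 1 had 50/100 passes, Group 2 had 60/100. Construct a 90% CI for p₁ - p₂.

p̂₁ = 0.5, p̂₂ = 0.6. Difference = -0.1. CI = (-0.215, 0.015)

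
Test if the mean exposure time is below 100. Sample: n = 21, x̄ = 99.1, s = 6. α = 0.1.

t = (99.1 - 100)/(6/√21) = -0.687, df = 20. Critical t = -1.325. Fail to reject H₀.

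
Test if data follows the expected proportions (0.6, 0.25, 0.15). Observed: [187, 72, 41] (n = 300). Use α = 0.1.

Expected: [180.0, 75.0, 45.0]. χ² = 0.748. df = 2, critical = 4.605. Fail to reject H₀.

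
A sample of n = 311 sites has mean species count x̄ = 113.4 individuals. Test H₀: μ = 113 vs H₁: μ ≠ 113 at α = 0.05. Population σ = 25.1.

z = (x̄ - μ₀)/(σ/√n) = (113.4 - 113)/(25.1/√311) = 0.281. Critical value: ±1.96. Since |0.281| ≤ 1.96, Fail to reject H₀.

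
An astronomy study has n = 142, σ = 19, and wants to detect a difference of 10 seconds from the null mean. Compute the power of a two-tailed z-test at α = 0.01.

SE = σ/√n = 19/√142 = 1.594. Non-centrality λ = d/SE = 10/1.594 = 6.272. Power ≈ Φ(λ - z_{α/2}) = Φ(6.272 - 2.576) = Φ(3.696) = 1.0.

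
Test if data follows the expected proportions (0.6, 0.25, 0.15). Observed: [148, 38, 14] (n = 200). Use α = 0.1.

Expected: [120.0, 50.0, 30.0]. χ² = 17.947. df = 2, critical = 4.605. Reject H₀.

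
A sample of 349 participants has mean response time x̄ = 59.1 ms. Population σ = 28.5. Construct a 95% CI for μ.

CI = x̄ ± z*(σ/√n) = 59.1 ± 1.96(28.5/√349) = 59.1 ± 2.99 = (56.11, 62.09)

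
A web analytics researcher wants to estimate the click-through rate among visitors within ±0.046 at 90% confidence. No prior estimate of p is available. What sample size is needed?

Conservative approach: use p = 0.5 (maximizes p(1-p) = 0.25). n = z²(0.25)/E² = 1.645²×0.25/0.046² = 319.7 → n = 320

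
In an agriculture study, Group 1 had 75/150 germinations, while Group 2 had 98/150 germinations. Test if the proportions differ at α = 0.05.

p̂₁ = 0.5, p̂₂ = 0.653, pooled p̂ = 0.577. z = -2.688. Critical: ±1.96. Reject H₀.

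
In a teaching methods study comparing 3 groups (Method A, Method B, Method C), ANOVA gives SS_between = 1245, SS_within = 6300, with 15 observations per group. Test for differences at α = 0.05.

df_between = 2, df_within = 42. F = MS_between/MS_within = 622.5/150.0 = 4.15. F_crit ≈ 3.22. Reject H₀. At least one mean differs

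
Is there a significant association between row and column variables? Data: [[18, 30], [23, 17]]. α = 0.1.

χ² = 3.507. df = 1, critical = 2.706. Reject H₀. Variables are dependent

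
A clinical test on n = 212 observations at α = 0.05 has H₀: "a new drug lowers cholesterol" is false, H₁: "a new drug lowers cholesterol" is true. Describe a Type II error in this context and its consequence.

Type II error: failing to reject H₀ when it is false — concluding that a new drug lowers cholesterol is not supported when in fact it is. Consequence: shelving an effective drug — patients miss out on a treatment that would have helped.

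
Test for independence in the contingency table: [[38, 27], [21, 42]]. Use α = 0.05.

χ² = 8.13. df = 1, critical = 3.841. Reject H₀. Variables are dependent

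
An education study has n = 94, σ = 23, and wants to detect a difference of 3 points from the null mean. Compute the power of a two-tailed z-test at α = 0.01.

SE = σ/√n = 23/√94 = 2.372. Non-centrality λ = d/SE = 3/2.372 = 1.265. Power ≈ Φ(λ - z_{α/2}) = Φ(1.265 - 2.576) = Φ(-1.311) = 0.095.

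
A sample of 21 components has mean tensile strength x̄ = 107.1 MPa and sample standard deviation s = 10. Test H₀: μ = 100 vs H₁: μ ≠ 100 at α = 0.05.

t = (x̄ - μ₀)/(s/√n) = (107.1 - 100)/(10/√21) = 3.254. df = 20, critical t = ±2.086. Reject H₀.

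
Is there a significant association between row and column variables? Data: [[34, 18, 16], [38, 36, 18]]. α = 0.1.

χ² = 2.803. df = 2, critical = 4.605. Fail to reject H₀. No evidence of dependence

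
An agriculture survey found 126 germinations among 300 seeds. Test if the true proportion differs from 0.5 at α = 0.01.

p̂ = 0.42, p₀ = 0.5. z = (p̂ - p₀)/√(p₀(1-p₀)/n) = -2.771. Critical: ±2.576. Reject H₀.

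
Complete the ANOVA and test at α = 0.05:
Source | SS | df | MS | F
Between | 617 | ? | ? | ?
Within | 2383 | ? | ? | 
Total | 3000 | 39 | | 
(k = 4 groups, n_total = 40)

df_between = 3, df_within = 36. MS_between = 205.67, MS_within = 66.19. F = 3.107, F_crit ≈ 2.866. Reject H₀.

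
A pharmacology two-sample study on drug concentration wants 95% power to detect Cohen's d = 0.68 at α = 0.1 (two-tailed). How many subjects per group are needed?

z_{α/2} = 1.645, z_β = Φ⁻¹(0.95) = 1.645. For medium effect (d = 0.68): n per group = 2(z_{α/2} + z_β)²/d² = 2(1.645 + 1.645)²/0.68² = 46.8 → 47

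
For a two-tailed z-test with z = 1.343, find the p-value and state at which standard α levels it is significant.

p = 2·P(Z > |1.343|) = 2·(1 - Φ(1.343)) ≈ 0.1793. Not significant at any standard level.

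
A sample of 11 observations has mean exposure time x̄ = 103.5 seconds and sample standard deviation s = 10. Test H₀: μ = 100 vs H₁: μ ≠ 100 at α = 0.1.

t = (x̄ - μ₀)/(s/√n) = (103.5 - 100)/(10/√11) = 1.161. df = 10, critical t = ±1.812. Fail to reject H₀.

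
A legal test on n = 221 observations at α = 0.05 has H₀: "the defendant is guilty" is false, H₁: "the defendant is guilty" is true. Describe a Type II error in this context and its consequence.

Type II error: failing to reject H₀ when it is false — concluding that the defendant is guilty is not supported when in fact it is. Consequence: acquitting a guilty person.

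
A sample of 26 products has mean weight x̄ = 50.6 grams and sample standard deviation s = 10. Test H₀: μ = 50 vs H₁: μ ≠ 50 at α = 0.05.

t = (x̄ - μ₀)/(s/√n) = (50.6 - 50)/(10/√26) = 0.306. df = 25, critical t = ±2.06. Fail to reject H₀.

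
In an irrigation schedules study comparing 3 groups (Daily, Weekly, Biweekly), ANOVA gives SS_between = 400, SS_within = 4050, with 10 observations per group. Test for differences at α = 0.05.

df_between = 2, df_within = 27. F = MS_between/MS_within = 200.0/150.0 = 1.333. F_crit ≈ 3.354. Fail to reject H₀.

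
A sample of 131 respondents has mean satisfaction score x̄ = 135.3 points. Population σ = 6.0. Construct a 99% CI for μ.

CI = x̄ ± z*(σ/√n) = 135.3 ± 2.576(6.0/√131) = 135.3 ± 1.35 = (133.95, 136.65)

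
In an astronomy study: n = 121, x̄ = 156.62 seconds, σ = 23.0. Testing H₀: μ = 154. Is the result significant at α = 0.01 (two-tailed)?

z = (156.62 - 154)/(23.0/√121) = 1.253. Since |z| ≤ 2.576, not significant at α = 0.01.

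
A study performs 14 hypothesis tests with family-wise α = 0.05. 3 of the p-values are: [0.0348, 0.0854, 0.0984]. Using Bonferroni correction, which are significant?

Bonferroni α = 0.05/14 = 0.00357. None of the given p-values are significant.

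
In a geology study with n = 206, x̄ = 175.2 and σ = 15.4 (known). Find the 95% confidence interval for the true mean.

CI = x̄ ± z*(σ/√n) = 175.2 ± 1.96(15.4/√206) = 175.2 ± 2.1 = (173.1, 177.3)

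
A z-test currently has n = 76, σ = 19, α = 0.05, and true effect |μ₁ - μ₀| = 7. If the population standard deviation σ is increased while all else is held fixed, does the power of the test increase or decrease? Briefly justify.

Power decreases: a larger σ inflates the standard error σ/√n, pulling the sampling distribution under H₁ back toward the critical value.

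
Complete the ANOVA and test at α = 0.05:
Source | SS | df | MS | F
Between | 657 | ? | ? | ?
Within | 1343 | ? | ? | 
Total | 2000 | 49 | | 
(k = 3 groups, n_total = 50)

df_between = 2, df_within = 47. MS_between = 328.5, MS_within = 28.57. F = 11.496, F_crit ≈ 3.195. Reject H₀.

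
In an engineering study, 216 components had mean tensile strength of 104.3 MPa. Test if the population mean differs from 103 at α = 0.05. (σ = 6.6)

z = (x̄ - μ₀)/(σ/√n) = (104.3 - 103)/(6.6/√216) = 2.895. Critical value: ±1.96. Since |2.895| > 1.96, Reject H₀.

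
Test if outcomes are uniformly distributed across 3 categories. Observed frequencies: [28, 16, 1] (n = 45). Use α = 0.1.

Expected = 15 each. χ² = Σ(O-E)²/E = 24.4. df = 2, critical value = 4.605. Reject H₀.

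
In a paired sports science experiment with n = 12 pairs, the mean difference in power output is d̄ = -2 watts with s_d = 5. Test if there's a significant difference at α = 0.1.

t = d̄/(s_d/√n) = -2/(5/√12) = -1.386. df = 11, critical t = ±1.796. Fail to reject H₀.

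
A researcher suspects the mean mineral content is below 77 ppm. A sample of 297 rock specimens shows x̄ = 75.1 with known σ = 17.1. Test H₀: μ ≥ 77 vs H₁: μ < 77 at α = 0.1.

z = -1.915. Critical value: -1.28. Reject H₀.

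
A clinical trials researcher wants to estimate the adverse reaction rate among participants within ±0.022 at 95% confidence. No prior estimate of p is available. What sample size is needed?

Conservative approach: use p = 0.5 (maximizes p(1-p) = 0.25). n = z²(0.25)/E² = 1.96²×0.25/0.022² = 1984.3 → n = 1985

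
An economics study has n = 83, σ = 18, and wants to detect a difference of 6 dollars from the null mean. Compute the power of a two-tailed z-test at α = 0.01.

SE = σ/√n = 18/√83 = 1.976. Non-centrality λ = d/SE = 6/1.976 = 3.037. Power ≈ Φ(λ - z_{α/2}) = Φ(3.037 - 2.576) = Φ(0.461) = 0.678.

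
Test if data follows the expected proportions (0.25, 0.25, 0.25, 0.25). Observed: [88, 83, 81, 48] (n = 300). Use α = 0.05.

Expected: [75.0, 75.0, 75.0, 75.0]. χ² = 13.307. df = 3, critical = 7.815. Reject H₀.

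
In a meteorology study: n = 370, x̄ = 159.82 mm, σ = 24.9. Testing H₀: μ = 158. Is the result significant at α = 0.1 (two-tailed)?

z = (159.82 - 158)/(24.9/√370) = 1.406. Since |z| ≤ 1.645, not significant at α = 0.1.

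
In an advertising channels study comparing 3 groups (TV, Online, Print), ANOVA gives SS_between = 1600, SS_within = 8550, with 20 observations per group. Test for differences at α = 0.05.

df_between = 2, df_within = 57. F = MS_between/MS_within = 800.0/150.0 = 5.333. F_crit ≈ 3.159. Reject H₀. At least one mean differs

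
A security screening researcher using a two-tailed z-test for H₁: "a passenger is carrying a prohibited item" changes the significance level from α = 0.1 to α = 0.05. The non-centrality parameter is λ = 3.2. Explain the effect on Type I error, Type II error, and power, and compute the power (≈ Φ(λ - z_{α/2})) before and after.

Decreasing α from 0.1 to 0.05:
• Type I error rate decreases (α is the Type I rate by definition).
• Critical value moves from z_{α/2} = 1.645 to 1.96, so power = Φ(λ - z_{α/2}) goes from Φ(3.2 - 1.645) = 0.94 to Φ(3.2 - 1.96) = 0.893.
• Type II error rate β = 1 - power therefore increases (0.06 → 0.107).
Appropriate when false positives are costly — here, detaining an innocent passenger — delay and inconvenience.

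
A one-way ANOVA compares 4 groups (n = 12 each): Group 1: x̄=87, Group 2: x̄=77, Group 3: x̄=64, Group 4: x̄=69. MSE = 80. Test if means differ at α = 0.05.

Grand mean = 74.25. SS_between = 3633.0, MS_between = 1211.0. F = 15.137, F_crit ≈ 2.816. Reject H₀.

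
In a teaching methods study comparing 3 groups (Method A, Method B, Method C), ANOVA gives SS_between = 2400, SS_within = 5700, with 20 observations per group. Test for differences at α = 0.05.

df_between = 2, df_within = 57. F = MS_between/MS_within = 1200.0/100.0 = 12.0. F_crit ≈ 3.159. Reject H₀. At least one mean differs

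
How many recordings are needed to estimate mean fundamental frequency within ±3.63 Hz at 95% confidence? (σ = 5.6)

n = (z*σ/E)² = (1.96×5.6/3.63)² = 9.1 → n = 10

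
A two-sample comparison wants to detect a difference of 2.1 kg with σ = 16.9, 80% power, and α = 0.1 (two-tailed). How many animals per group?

n per group = 2(z_α/2 + z_β)²σ²/d² = 2×(1.645 + 0.84)²×16.9²/2.1² = 799.9 → n = 800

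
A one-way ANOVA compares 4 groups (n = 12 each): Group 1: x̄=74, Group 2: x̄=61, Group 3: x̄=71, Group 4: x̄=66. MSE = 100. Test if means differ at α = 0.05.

Grand mean = 68.0. SS_between = 1176.0, MS_between = 392.0. F = 3.92, F_crit ≈ 2.816. Reject H₀.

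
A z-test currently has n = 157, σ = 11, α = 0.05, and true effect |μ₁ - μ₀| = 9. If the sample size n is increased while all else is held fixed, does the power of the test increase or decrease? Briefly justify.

Power increases: a larger n shrinks the standard error σ/√n, moving the sampling distribution under H₁ further from the critical value.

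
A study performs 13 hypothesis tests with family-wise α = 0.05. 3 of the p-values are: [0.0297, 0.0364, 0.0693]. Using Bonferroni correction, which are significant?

Bonferroni α = 0.05/13 = 0.00385. None of the given p-values are significant.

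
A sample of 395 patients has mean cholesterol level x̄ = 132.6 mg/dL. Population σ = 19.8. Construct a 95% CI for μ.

CI = x̄ ± z*(σ/√n) = 132.6 ± 1.96(19.8/√395) = 132.6 ± 1.95 = (130.65, 134.55)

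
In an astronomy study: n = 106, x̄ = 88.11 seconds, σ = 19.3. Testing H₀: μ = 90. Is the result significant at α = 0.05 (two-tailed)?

z = (88.11 - 90)/(19.3/√106) = -1.008. Since |z| ≤ 1.96, not significant at α = 0.05.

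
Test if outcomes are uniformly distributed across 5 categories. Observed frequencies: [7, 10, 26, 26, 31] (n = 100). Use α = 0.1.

Expected = 20 each. χ² = Σ(O-E)²/E = 23.1. df = 4, critical value = 7.779. Reject H₀.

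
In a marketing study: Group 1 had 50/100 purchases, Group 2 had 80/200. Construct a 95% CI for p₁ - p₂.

p̂₁ = 0.5, p̂₂ = 0.4. Difference = 0.1. CI = (-0.019, 0.219)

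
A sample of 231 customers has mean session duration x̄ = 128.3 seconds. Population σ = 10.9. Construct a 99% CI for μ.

CI = x̄ ± z*(σ/√n) = 128.3 ± 2.576(10.9/√231) = 128.3 ± 1.85 = (126.45, 130.15)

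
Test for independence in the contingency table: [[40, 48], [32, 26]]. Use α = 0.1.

χ² = 1.321. df = 1, critical = 2.706. Fail to reject H₀. No evidence of dependence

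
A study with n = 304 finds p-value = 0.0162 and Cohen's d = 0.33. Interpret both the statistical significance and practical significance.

Statistically significant (p = 0.0162 < 0.05). Cohen's d = 0.33 indicates a small effect size. Both statistical and practical significance should be considered.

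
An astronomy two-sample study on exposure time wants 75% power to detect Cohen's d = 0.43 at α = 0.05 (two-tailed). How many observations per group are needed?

z_{α/2} = 1.96, z_β = Φ⁻¹(0.75) = 0.674. For small effect (d = 0.43): n per group = 2(z_{α/2} + z_β)²/d² = 2(1.96 + 0.674)²/0.43² = 75.05 → 76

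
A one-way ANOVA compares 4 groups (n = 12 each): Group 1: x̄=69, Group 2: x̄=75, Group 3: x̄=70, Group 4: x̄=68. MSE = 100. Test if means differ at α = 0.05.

Grand mean = 70.5. SS_between = 348.0, MS_between = 116.0. F = 1.16, F_crit ≈ 2.816. Fail to reject H₀.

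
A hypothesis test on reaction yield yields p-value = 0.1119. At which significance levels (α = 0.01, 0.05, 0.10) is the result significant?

p = 0.1119. Not significant at any of the given levels.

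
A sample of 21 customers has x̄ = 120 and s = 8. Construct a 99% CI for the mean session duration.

CI = x̄ ± t*(s/√n) = 120 ± 2.845(8/√21) = (115.03, 124.97)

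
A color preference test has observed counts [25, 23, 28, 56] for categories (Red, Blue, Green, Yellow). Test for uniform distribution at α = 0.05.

Expected = 33 each. χ² = Σ(O-E)²/E = 21.758. df = 3, critical value = 7.815. Reject H₀.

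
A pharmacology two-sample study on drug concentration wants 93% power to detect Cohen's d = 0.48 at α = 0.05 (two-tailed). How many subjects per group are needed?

z_{α/2} = 1.96, z_β = Φ⁻¹(0.93) = 1.476. For small effect (d = 0.48): n per group = 2(z_{α/2} + z_β)²/d² = 2(1.96 + 1.476)²/0.48² = 102.5 → 103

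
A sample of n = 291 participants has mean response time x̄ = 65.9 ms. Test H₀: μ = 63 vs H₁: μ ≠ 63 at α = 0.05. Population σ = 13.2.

z = (x̄ - μ₀)/(σ/√n) = (65.9 - 63)/(13.2/√291) = 3.748. Critical value: ±1.96. Since |3.748| > 1.96, Reject H₀.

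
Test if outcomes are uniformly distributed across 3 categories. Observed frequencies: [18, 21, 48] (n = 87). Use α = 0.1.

Expected = 29 each. χ² = Σ(O-E)²/E = 18.828. df = 2, critical value = 4.605. Reject H₀.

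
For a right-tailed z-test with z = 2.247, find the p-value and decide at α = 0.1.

p = P(Z > 2.247) = 1 - Φ(2.247) ≈ 0.0123. Since p < 0.1, reject H₀ (significant) at α = 0.1.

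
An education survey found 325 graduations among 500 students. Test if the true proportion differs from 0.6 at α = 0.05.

p̂ = 0.65, p₀ = 0.6. z = (p̂ - p₀)/√(p₀(1-p₀)/n) = 2.282. Critical: ±1.96. Reject H₀.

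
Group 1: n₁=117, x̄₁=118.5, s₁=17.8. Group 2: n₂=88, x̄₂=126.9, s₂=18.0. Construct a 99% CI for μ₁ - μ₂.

Difference = -8.4. SE = √(17.8²/117 + 18.0²/88) = 2.528. CI = (-14.91, -1.89)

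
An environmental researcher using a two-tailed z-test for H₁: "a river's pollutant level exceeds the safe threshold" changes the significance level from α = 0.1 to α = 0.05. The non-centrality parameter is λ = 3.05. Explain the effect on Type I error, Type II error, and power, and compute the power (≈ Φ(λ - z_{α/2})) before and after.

Decreasing α from 0.1 to 0.05:
• Type I error rate decreases (α is the Type I rate by definition).
• Critical value moves from z_{α/2} = 1.645 to 1.96, so power = Φ(λ - z_{α/2}) goes from Φ(3.05 - 1.645) = 0.92 to Φ(3.05 - 1.96) = 0.862.
• Type II error rate β = 1 - power therefore increases (0.08 → 0.138).
Appropriate when false positives are costly — here, shutting down a compliant factory unnecessarily.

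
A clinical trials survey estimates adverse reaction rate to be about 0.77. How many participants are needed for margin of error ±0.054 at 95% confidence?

n = z²p(1-p)/E² = 1.96²×0.77×0.23/0.054² = 233.3 → n = 234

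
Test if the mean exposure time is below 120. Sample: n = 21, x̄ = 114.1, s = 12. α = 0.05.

t = (114.1 - 120)/(12/√21) = -2.253, df = 20. Critical t = -1.725. Reject H₀.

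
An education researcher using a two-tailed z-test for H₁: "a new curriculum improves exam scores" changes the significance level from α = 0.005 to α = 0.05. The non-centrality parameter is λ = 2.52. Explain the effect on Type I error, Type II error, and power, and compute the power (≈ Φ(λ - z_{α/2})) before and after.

Increasing α from 0.005 to 0.05:
• Type I error rate increases (α is the Type I rate by definition).
• Critical value moves from z_{α/2} = 2.807 to 1.96, so power = Φ(λ - z_{α/2}) goes from Φ(2.52 - 2.807) = 0.387 to Φ(2.52 - 1.96) = 0.712.
• Type II error rate β = 1 - power therefore decreases (0.613 → 0.288).
Appropriate when false negatives are costly — here, keeping the old curriculum when the new one would have helped students.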